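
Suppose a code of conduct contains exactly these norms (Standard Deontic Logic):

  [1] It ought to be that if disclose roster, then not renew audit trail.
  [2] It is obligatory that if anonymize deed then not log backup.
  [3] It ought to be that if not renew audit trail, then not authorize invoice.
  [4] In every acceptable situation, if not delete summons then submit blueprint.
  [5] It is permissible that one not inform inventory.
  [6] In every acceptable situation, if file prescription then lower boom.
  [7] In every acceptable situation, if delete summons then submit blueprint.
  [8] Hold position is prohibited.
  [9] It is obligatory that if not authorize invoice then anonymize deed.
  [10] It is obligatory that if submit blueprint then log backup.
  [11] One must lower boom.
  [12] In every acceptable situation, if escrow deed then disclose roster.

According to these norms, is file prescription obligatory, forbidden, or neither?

Premise 6 is O(file_prescription → lower_boom); even if O(lower_boom) held, inferring O(file_prescription) would be affirming the consequent — invalid.
No premise or chain of K-axiom applications forces O(file_prescription), and none forces O(¬file_prescription). So file_prescription is neither obligatory nor forbidden under these norms.

Neither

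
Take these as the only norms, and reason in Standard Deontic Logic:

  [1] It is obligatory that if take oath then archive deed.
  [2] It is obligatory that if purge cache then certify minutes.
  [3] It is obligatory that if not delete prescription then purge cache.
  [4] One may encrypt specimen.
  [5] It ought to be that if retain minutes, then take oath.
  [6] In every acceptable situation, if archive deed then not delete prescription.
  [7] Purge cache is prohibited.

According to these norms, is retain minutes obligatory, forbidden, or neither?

Forbidden

Premise 7 is F(purge_cache), i.e. O(¬purge_cache).
Premise 3, O(¬delete_prescription → purge_cache), contraposes to O(¬purge_cache → delete_prescription); with O(¬purge_cache) we get O(delete_prescription).
The contrapositive of premise 6 (O(archive_deed → ¬delete_prescription)) is O(delete_prescription → ¬archive_deed), and O(delete_prescription) is already established, so O(¬archive_deed).
Premise 1 is O(take_oath → archive_deed); contrapositively O(¬archive_deed → ¬take_oath). Since O(¬archive_deed) holds, K gives O(¬take_oath).
Premise 5, O(retain_minutes → take_oath), contraposes to O(¬take_oath → ¬retain_minutes); with O(¬take_oath) we get O(¬retain_minutes).
Premises 2, 4 do not contribute to this derivation.
Thus O(¬retain_minutes), which is F(retain_minutes): retain_minutes is forbidden.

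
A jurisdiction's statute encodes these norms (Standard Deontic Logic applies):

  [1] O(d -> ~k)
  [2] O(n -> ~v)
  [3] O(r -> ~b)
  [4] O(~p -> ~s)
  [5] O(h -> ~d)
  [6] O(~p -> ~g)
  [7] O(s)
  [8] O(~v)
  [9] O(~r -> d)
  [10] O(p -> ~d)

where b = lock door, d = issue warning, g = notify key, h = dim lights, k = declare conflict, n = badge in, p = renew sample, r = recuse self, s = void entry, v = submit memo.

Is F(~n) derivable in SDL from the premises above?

No

Premise 2 is O(n -> ~v); even if O(~v) held, inferring O(n) would be affirming the consequent — invalid.
No other premise forces O(n). An ideal world satisfying every premise can still have ~n true, so F(~n) is not derivable.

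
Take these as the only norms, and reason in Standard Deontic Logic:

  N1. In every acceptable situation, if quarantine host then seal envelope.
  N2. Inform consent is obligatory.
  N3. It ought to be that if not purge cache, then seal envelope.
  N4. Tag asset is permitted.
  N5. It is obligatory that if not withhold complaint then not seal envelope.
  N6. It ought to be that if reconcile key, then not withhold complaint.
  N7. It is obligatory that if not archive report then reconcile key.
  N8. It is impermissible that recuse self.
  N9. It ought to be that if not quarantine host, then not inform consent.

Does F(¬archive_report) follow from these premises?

Premise 2 gives O(inform_consent).
Premise 9 is O(¬quarantine_host → ¬inform_consent); contrapositively O(inform_consent → quarantine_host). Since O(inform_consent) holds, K gives O(quarantine_host).
Applying K to premise 1 (O(quarantine_host → seal_envelope)) and O(quarantine_host) yields O(seal_envelope).
Premise 5 is O(¬withhold_complaint → ¬seal_envelope); contrapositively O(seal_envelope → withhold_complaint). Since O(seal_envelope) holds, K gives O(withhold_complaint).
Premise 6, O(reconcile_key → ¬withhold_complaint), contraposes to O(withhold_complaint → ¬reconcile_key); with O(withhold_complaint) we get O(¬reconcile_key).
Premise 7 is O(¬archive_report → reconcile_key); contrapositively O(¬reconcile_key → archive_report). Since O(¬reconcile_key) holds, K gives O(archive_report).
Premises 3, 4, 8 do not contribute to this derivation.
So O(archive_report) holds, i.e. F(¬archive_report). The claim follows.

Yes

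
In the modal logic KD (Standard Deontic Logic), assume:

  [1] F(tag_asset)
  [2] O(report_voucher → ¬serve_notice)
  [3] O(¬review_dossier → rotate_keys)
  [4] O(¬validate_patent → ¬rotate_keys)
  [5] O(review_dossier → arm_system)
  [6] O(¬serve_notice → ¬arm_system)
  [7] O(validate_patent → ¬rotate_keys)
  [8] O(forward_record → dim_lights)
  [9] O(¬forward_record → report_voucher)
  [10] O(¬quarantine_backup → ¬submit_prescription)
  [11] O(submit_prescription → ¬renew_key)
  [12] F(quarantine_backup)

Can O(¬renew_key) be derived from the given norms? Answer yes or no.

No

Premise 11 is O(submit_prescription → ¬renew_key), but O(submit_prescription) is not derivable from the premises, so it does not yield O(¬renew_key).
No other premise forces O(¬renew_key). An ideal world satisfying every premise can still have ¬renew_key false, so O(¬renew_key) is not derivable.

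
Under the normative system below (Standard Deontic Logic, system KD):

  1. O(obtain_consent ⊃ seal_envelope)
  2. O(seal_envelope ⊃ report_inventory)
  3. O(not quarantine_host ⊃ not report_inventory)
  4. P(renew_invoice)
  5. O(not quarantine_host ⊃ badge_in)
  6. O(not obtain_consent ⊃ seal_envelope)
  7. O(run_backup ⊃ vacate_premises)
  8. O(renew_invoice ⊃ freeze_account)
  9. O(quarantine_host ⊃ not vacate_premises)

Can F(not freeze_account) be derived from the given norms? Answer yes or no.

Premise 8 is O(renew_invoice ⊃ freeze_account), but O(renew_invoice) is not derivable from the premises (the permission P(renew_invoice) asserts only not O(not renew_invoice), not O(renew_invoice)), so it does not yield O(freeze_account).
No other premise forces O(freeze_account). An ideal world satisfying every premise can still have not freeze_account true, so F(not freeze_account) is not derivable.

No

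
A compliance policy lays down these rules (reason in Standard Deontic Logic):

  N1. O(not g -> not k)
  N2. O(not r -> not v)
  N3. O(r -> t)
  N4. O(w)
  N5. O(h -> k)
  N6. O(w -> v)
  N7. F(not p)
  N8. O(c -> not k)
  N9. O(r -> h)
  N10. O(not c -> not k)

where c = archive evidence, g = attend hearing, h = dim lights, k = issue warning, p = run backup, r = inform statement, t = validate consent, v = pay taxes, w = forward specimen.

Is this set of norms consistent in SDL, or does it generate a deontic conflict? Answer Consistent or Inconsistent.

By case analysis on not c: premise 10 gives O(not c -> not k) and premise 8 gives O(c -> not k), so O(not k) either way.
The contrapositive of premise 5 (O(h -> k)) is O(not k -> not h), and O(not k) is already established, so O(not h).
The contrapositive of premise 9 (O(r -> h)) is O(not h -> not r), and O(not h) is already established, so O(not r).
Premise 2 is O(not r -> not v); since O(not r), deontic closure gives O(not v).
Premise 6, O(w -> v), contraposes to O(not v -> not w); with O(not v) we get O(not w).
But premise 4 directly asserts O(w).
We now have both O(not w) and O(w) — w is simultaneously obligatory and forbidden, violating the D-axiom.

Inconsistent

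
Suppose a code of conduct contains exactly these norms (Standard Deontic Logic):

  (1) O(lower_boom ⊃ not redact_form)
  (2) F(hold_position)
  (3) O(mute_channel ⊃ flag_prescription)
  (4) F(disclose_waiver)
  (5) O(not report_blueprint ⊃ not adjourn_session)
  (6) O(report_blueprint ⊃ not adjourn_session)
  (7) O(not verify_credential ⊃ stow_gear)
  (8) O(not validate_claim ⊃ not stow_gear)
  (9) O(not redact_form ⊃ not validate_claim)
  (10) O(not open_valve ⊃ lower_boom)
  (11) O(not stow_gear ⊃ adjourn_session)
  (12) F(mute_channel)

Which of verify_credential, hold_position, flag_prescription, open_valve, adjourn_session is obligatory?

open_valve

Premises 5 and 6 are O(not report_blueprint ⊃ not adjourn_session) and O(report_blueprint ⊃ not adjourn_session); every ideal world satisfies not report_blueprint or report_blueprint, so in either case not adjourn_session holds — hence O(not adjourn_session).
Premise 11, O(not stow_gear ⊃ adjourn_session), contraposes to O(not adjourn_session ⊃ stow_gear); with O(not adjourn_session) we get O(stow_gear).
The contrapositive of premise 8 (O(not validate_claim ⊃ not stow_gear)) is O(stow_gear ⊃ validate_claim), and O(stow_gear) is already established, so O(validate_claim).
Premise 9 is O(not redact_form ⊃ not validate_claim); contrapositively O(validate_claim ⊃ redact_form). Since O(validate_claim) holds, K gives O(redact_form).
Premise 1, O(lower_boom ⊃ not redact_form), contraposes to O(redact_form ⊃ not lower_boom); with O(redact_form) we get O(not lower_boom).
The contrapositive of premise 10 (O(not open_valve ⊃ lower_boom)) is O(not lower_boom ⊃ open_valve), and O(not lower_boom) is already established, so O(open_valve).
So O(open_valve) holds — open_valve is obligatory. None of the other listed options is made obligatory by any chain of premises.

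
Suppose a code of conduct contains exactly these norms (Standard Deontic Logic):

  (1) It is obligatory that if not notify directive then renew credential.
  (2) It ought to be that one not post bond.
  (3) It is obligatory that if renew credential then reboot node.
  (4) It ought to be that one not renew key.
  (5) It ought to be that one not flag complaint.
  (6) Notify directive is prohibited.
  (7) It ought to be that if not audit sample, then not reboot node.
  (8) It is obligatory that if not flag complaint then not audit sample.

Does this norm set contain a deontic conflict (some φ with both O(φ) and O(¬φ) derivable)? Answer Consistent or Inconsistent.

Inconsistent

Premise 6 is F(notify_directive), i.e. O(¬notify_directive).
Applying K to premise 1 (O(¬notify_directive → renew_credential)) and O(¬notify_directive) yields O(renew_credential).
With premise 3, O(renew_credential → reboot_node), the K-axiom yields O(reboot_node).
The contrapositive of premise 7 (O(¬audit_sample → ¬reboot_node)) is O(reboot_node → audit_sample), and O(reboot_node) is already established, so O(audit_sample).
Premise 8, O(¬flag_complaint → ¬audit_sample), contraposes to O(audit_sample → flag_complaint); with O(audit_sample) we get O(flag_complaint).
But premise 5 directly asserts O(¬flag_complaint).
We now have both O(flag_complaint) and O(¬flag_complaint) — flag_complaint is simultaneously obligatory and forbidden, violating the D-axiom.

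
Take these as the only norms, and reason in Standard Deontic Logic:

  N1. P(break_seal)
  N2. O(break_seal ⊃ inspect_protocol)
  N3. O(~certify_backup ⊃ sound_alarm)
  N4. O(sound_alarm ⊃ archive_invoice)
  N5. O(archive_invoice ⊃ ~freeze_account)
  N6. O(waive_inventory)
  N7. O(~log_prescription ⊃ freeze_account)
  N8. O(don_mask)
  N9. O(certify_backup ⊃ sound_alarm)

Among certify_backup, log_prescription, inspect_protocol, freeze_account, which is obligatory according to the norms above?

log_prescription

By case analysis on ~certify_backup: premise 3 gives O(~certify_backup ⊃ sound_alarm) and premise 9 gives O(certify_backup ⊃ sound_alarm), so O(sound_alarm) either way.
From O(sound_alarm) and premise 4, O(sound_alarm ⊃ archive_invoice), we obtain O(archive_invoice).
Applying K to premise 5 (O(archive_invoice ⊃ ~freeze_account)) and O(archive_invoice) yields O(~freeze_account).
The contrapositive of premise 7 (O(~log_prescription ⊃ freeze_account)) is O(~freeze_account ⊃ log_prescription), and O(~freeze_account) is already established, so O(log_prescription).
So O(log_prescription) holds — log_prescription is obligatory. None of the other listed options is made obligatory by any chain of premises.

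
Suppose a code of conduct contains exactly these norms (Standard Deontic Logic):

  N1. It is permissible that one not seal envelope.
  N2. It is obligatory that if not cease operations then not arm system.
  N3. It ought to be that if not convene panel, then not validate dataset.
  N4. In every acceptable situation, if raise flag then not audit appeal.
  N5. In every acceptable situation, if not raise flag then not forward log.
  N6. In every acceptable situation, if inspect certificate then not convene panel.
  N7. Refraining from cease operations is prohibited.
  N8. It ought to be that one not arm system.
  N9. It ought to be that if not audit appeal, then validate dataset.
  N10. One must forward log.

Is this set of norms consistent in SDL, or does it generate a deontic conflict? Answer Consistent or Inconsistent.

Premise 2 is O(¬cease_operations → ¬arm_system); even if O(¬arm_system) held, inferring O(¬cease_operations) would be affirming the consequent — invalid.
So O(¬cease_operations) is not derivable, and the apparent clash with O(cease_operations) does not arise.
A world satisfying every obligation exists (e.g. arm_system=false, audit_appeal=false, cease_operations=true, convene_panel=true, forward_log=true, inspect_certificate=false, raise_flag=true, seal_envelope=false, validate_dataset=true); no atom is both obligatory and forbidden, so the set is consistent.

Consistent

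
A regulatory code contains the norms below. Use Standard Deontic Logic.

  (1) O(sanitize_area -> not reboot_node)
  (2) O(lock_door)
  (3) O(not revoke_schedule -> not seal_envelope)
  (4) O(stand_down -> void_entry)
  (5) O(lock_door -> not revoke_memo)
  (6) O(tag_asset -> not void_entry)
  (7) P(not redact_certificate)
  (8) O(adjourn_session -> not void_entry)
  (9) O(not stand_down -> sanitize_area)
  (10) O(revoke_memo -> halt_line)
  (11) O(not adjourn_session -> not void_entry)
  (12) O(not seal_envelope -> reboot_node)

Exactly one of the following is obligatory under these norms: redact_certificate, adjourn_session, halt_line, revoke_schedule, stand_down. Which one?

revoke_schedule

By case analysis on adjourn_session: premise 8 gives O(adjourn_session -> not void_entry) and premise 11 gives O(not adjourn_session -> not void_entry), so O(not void_entry) either way.
Premise 4 is O(stand_down -> void_entry); contrapositively O(not void_entry -> not stand_down). Since O(not void_entry) holds, K gives O(not stand_down).
With premise 9, O(not stand_down -> sanitize_area), the K-axiom yields O(sanitize_area).
From O(sanitize_area) and premise 1, O(sanitize_area -> not reboot_node), we obtain O(not reboot_node).
Premise 12, O(not seal_envelope -> reboot_node), contraposes to O(not reboot_node -> seal_envelope); with O(not reboot_node) we get O(seal_envelope).
The contrapositive of premise 3 (O(not revoke_schedule -> not seal_envelope)) is O(seal_envelope -> revoke_schedule), and O(seal_envelope) is already established, so O(revoke_schedule).
So O(revoke_schedule) holds — revoke_schedule is obligatory. None of the other listed options is made obligatory by any chain of premises.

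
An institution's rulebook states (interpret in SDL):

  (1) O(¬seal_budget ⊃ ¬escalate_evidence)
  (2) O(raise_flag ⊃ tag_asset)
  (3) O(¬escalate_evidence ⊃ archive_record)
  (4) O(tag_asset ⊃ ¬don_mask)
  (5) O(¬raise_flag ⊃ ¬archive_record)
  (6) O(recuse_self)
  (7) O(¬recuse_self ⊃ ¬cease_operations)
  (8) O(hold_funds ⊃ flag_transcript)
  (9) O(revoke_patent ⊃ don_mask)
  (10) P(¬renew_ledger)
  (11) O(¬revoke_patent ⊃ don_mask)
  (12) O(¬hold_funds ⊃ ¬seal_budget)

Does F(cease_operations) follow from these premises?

Premise 7 is O(¬recuse_self ⊃ ¬cease_operations), but O(¬recuse_self) is not derivable from the premises, so it does not yield O(¬cease_operations).
No other premise forces O(¬cease_operations). An ideal world satisfying every premise can still have cease_operations true, so F(cease_operations) is not derivable.

No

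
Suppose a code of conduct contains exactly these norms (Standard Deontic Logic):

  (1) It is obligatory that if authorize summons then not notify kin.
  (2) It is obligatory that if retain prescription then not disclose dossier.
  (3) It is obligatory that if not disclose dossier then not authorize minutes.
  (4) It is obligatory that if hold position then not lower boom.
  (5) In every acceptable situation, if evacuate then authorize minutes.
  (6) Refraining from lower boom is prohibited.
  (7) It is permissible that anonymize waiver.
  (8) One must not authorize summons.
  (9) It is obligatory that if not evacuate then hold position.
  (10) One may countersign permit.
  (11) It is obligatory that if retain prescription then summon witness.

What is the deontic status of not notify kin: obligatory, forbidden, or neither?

Premise 1 is O(authorize_summons → ¬notify_kin), but O(authorize_summons) is not derivable from the premises, so it does not yield O(¬notify_kin).
No premise or chain of K-axiom applications forces O(¬notify_kin), and none forces O(notify_kin). So ¬notify_kin is neither obligatory nor forbidden under these norms.

Neither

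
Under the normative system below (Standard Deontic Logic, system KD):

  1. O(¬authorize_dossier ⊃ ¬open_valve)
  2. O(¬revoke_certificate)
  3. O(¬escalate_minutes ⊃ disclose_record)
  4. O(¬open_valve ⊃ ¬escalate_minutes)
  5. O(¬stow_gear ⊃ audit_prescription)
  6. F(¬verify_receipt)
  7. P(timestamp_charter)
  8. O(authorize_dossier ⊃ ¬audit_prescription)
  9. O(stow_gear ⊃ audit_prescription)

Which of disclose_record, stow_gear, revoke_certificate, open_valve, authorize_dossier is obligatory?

Premises 5 and 9 cover both cases: O(¬stow_gear ⊃ audit_prescription) and O(stow_gear ⊃ audit_prescription). Since ¬stow_gear ∨ stow_gear is a tautology, O(audit_prescription) follows.
The contrapositive of premise 8 (O(authorize_dossier ⊃ ¬audit_prescription)) is O(audit_prescription ⊃ ¬authorize_dossier), and O(audit_prescription) is already established, so O(¬authorize_dossier).
Applying K to premise 1 (O(¬authorize_dossier ⊃ ¬open_valve)) and O(¬authorize_dossier) yields O(¬open_valve).
Premise 4 is O(¬open_valve ⊃ ¬escalate_minutes); since O(¬open_valve), deontic closure gives O(¬escalate_minutes).
Premise 3 is O(¬escalate_minutes ⊃ disclose_record); since O(¬escalate_minutes), deontic closure gives O(disclose_record).
So O(disclose_record) holds — disclose_record is obligatory. None of the other listed options is made obligatory by any chain of premises.

disclose_record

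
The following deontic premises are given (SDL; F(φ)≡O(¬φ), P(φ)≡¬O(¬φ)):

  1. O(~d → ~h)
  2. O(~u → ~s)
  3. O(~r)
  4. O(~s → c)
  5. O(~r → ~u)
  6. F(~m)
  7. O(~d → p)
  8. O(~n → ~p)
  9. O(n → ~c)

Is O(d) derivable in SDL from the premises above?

Premise 3 gives O(~r).
Premise 5 is O(~r → ~u); since O(~r), deontic closure gives O(~u).
With premise 2, O(~u → ~s), the K-axiom yields O(~s).
Premise 4 is O(~s → c); since O(~s), deontic closure gives O(c).
Premise 9 is O(n → ~c); contrapositively O(c → ~n). Since O(c) holds, K gives O(~n).
Premise 8 is O(~n → ~p); since O(~n), deontic closure gives O(~p).
Premise 7, O(~d → p), contraposes to O(~p → d); with O(~p) we get O(d).
Premises 1, 6 do not contribute to this derivation.
So O(d) follows.

Yes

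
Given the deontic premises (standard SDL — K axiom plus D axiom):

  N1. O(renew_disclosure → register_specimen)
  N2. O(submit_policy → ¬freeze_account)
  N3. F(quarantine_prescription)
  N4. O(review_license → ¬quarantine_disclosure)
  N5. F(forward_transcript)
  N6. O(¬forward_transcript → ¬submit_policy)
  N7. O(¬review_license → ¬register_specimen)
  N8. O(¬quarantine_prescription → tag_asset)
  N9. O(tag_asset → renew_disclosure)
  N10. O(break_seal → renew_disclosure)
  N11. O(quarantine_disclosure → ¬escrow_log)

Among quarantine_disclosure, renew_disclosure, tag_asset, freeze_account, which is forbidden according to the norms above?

F(quarantine_prescription) at premise 3 means O(¬quarantine_prescription).
With premise 8, O(¬quarantine_prescription → tag_asset), the K-axiom yields O(tag_asset).
Premise 9 is O(tag_asset → renew_disclosure); since O(tag_asset), deontic closure gives O(renew_disclosure).
With premise 1, O(renew_disclosure → register_specimen), the K-axiom yields O(register_specimen).
The contrapositive of premise 7 (O(¬review_license → ¬register_specimen)) is O(register_specimen → review_license), and O(register_specimen) is already established, so O(review_license).
Applying K to premise 4 (O(review_license → ¬quarantine_disclosure)) and O(review_license) yields O(¬quarantine_disclosure).
So O(¬quarantine_disclosure) holds, i.e. quarantine_disclosure is forbidden. None of the other listed options is forbidden under the premises.

quarantine_disclosure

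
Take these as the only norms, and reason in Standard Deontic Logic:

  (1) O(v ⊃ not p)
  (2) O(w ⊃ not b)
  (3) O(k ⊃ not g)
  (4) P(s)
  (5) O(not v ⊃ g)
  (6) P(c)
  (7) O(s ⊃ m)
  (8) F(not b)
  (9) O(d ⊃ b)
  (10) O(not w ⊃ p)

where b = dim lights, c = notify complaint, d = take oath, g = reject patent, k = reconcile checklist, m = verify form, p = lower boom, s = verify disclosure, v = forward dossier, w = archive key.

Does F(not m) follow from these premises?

No

Premise 7 is O(s ⊃ m), but O(s) is not derivable from the premises (the permission P(s) asserts only not O(not s), not O(s)), so it does not yield O(m).
No other premise forces O(m). An ideal world satisfying every premise can still have not m true, so F(not m) is not derivable.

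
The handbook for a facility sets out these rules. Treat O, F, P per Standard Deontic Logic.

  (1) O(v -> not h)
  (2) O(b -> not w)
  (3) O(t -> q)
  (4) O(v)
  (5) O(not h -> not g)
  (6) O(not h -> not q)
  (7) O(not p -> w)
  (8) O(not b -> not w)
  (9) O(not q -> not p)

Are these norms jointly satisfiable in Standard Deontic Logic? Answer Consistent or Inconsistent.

Premises 8 and 2 are O(not b -> not w) and O(b -> not w); every ideal world satisfies not b or b, so in either case not w holds — hence O(not w).
Premise 7, O(not p -> w), contraposes to O(not w -> p); with O(not w) we get O(p).
The contrapositive of premise 9 (O(not q -> not p)) is O(p -> q), and O(p) is already established, so O(q).
The contrapositive of premise 6 (O(not h -> not q)) is O(q -> h), and O(q) is already established, so O(h).
Premise 1, O(v -> not h), contraposes to O(h -> not v); with O(h) we get O(not v).
But premise 4 directly asserts O(v).
We now have both O(not v) and O(v) — v is simultaneously obligatory and forbidden, violating the D-axiom.

Inconsistent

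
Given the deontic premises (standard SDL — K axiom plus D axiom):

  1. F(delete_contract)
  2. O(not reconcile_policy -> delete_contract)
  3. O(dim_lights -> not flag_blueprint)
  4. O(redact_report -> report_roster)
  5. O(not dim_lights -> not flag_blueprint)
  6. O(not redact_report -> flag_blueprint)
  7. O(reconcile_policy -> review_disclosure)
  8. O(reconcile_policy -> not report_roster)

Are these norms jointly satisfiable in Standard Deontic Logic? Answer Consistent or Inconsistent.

Inconsistent

Premises 3 and 5 cover both cases: O(dim_lights -> not flag_blueprint) and O(not dim_lights -> not flag_blueprint). Since dim_lights ∨ not dim_lights is a tautology, O(not flag_blueprint) follows.
Premise 6 is O(not redact_report -> flag_blueprint); contrapositively O(not flag_blueprint -> redact_report). Since O(not flag_blueprint) holds, K gives O(redact_report).
Premise 4 is O(redact_report -> report_roster); since O(redact_report), deontic closure gives O(report_roster).
The contrapositive of premise 8 (O(reconcile_policy -> not report_roster)) is O(report_roster -> not reconcile_policy), and O(report_roster) is already established, so O(not reconcile_policy).
From O(not reconcile_policy) and premise 2, O(not reconcile_policy -> delete_contract), we obtain O(delete_contract).
However, F(delete_contract) at premise 1 amounts to O(not delete_contract).
We now have both O(delete_contract) and O(not delete_contract) — delete_contract is simultaneously obligatory and forbidden, violating the D-axiom.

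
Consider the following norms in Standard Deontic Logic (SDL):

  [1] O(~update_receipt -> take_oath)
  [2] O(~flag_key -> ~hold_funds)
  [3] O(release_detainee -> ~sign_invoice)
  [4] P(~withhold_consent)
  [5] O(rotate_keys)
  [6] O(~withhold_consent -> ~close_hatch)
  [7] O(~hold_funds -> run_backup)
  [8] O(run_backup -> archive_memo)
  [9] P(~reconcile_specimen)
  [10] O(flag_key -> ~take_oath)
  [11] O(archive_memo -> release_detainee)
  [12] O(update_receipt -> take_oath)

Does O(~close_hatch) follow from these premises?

Premise 6 is O(~withhold_consent -> ~close_hatch), but O(~withhold_consent) is not derivable from the premises (the permission P(~withhold_consent) asserts only ~O(withhold_consent), not O(~withhold_consent)), so it does not yield O(~close_hatch).
No other premise forces O(~close_hatch). An ideal world satisfying every premise can still have ~close_hatch false, so O(~close_hatch) is not derivable.

No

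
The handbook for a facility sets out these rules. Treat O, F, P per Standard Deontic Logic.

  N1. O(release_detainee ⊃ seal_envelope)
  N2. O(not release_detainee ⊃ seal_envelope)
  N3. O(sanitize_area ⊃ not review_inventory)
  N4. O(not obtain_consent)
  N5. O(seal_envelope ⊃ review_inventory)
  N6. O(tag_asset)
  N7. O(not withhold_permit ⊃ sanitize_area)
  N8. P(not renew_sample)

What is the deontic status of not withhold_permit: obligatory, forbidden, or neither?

Forbidden

Premises 1 and 2 are O(release_detainee ⊃ seal_envelope) and O(not release_detainee ⊃ seal_envelope); every ideal world satisfies release_detainee or not release_detainee, so in either case seal_envelope holds — hence O(seal_envelope).
Applying K to premise 5 (O(seal_envelope ⊃ review_inventory)) and O(seal_envelope) yields O(review_inventory).
Premise 3 is O(sanitize_area ⊃ not review_inventory); contrapositively O(review_inventory ⊃ not sanitize_area). Since O(review_inventory) holds, K gives O(not sanitize_area).
Premise 7 is O(not withhold_permit ⊃ sanitize_area); contrapositively O(not sanitize_area ⊃ withhold_permit). Since O(not sanitize_area) holds, K gives O(withhold_permit).
Premises 4, 6, 8 do not contribute to this derivation.
Thus O(withhold_permit), which is F(not withhold_permit): not withhold_permit is forbidden.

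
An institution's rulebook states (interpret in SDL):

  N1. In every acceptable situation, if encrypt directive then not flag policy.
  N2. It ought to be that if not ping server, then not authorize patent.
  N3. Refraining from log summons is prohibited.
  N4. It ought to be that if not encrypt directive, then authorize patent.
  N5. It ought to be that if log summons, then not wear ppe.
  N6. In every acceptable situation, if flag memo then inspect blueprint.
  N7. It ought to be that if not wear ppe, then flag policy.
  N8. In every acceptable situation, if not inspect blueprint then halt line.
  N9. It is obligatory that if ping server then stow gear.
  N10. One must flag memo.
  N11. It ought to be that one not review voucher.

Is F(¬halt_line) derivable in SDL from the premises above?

No

Premise 8 is O(¬inspect_blueprint → halt_line), but O(¬inspect_blueprint) is not derivable from the premises, so it does not yield O(halt_line).
No other premise forces O(halt_line). An ideal world satisfying every premise can still have ¬halt_line true, so F(¬halt_line) is not derivable.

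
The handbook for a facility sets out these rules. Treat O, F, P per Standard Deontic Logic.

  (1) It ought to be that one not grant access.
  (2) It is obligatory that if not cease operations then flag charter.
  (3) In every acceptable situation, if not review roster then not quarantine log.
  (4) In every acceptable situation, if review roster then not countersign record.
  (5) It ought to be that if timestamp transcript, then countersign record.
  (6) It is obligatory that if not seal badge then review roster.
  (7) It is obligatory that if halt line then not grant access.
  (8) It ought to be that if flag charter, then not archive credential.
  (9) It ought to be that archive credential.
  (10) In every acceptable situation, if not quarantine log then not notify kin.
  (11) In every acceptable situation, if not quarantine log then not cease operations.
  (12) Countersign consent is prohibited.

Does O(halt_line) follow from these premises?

Premise 7 is O(halt_line → ¬grant_access); even if O(¬grant_access) held, inferring O(halt_line) would be affirming the consequent — invalid.
No other premise forces O(halt_line). An ideal world satisfying every premise can still have halt_line false, so O(halt_line) is not derivable.

No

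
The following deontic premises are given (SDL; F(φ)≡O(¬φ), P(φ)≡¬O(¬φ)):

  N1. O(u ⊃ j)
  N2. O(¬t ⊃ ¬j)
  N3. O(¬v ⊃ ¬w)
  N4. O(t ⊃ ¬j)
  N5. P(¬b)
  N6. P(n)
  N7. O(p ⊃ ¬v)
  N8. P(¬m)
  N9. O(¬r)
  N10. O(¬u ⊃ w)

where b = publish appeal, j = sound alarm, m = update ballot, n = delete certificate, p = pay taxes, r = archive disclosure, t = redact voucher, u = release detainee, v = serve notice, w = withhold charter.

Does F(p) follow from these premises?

Yes

Premises 4 and 2 cover both cases: O(t ⊃ ¬j) and O(¬t ⊃ ¬j). Since t ∨ ¬t is a tautology, O(¬j) follows.
Premise 1 is O(u ⊃ j); contrapositively O(¬j ⊃ ¬u). Since O(¬j) holds, K gives O(¬u).
From O(¬u) and premise 10, O(¬u ⊃ w), we obtain O(w).
Premise 3, O(¬v ⊃ ¬w), contraposes to O(w ⊃ v); with O(w) we get O(v).
Premise 7 is O(p ⊃ ¬v); contrapositively O(v ⊃ ¬p). Since O(v) holds, K gives O(¬p).
Premises 5, 6, 8, 9 do not contribute to this derivation.
So O(¬p) holds, i.e. F(p). The claim follows.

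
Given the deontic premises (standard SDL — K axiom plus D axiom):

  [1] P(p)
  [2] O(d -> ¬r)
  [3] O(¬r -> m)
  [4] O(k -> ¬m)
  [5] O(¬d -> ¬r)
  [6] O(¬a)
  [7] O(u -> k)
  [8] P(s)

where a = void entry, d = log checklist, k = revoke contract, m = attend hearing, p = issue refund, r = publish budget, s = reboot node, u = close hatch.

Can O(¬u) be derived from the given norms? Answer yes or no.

Premises 2 and 5 are O(d -> ¬r) and O(¬d -> ¬r); every ideal world satisfies d or ¬d, so in either case ¬r holds — hence O(¬r).
With premise 3, O(¬r -> m), the K-axiom yields O(m).
The contrapositive of premise 4 (O(k -> ¬m)) is O(m -> ¬k), and O(m) is already established, so O(¬k).
Premise 7 is O(u -> k); contrapositively O(¬k -> ¬u). Since O(¬k) holds, K gives O(¬u).
Premises 1, 6, 8 do not contribute to this derivation.
So O(¬u) follows.

Yes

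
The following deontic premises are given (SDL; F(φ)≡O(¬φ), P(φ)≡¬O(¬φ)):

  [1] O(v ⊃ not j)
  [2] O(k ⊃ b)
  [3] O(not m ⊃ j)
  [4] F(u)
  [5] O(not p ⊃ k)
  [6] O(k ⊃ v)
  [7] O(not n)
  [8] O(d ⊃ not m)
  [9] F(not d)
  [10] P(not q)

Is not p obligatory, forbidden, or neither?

Premise 9 is F(not d), i.e. O(d).
Premise 8 is O(d ⊃ not m); since O(d), deontic closure gives O(not m).
Premise 3 is O(not m ⊃ j); since O(not m), deontic closure gives O(j).
Premise 1, O(v ⊃ not j), contraposes to O(j ⊃ not v); with O(j) we get O(not v).
Premise 6, O(k ⊃ v), contraposes to O(not v ⊃ not k); with O(not v) we get O(not k).
Premise 5, O(not p ⊃ k), contraposes to O(not k ⊃ p); with O(not k) we get O(p).
Premises 2, 4, 7, 10 do not contribute to this derivation.
Thus O(p), which is F(not p): not p is forbidden.

Forbidden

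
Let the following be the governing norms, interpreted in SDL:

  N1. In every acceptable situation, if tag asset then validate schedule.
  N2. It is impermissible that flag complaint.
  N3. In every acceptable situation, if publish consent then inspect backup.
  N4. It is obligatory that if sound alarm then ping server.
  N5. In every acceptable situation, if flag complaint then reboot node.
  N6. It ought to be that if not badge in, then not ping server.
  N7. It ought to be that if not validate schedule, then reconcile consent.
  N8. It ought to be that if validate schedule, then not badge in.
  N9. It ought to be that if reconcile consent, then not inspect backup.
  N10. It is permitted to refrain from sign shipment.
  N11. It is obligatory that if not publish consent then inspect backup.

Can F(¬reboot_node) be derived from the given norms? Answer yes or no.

No

Premise 5 is O(flag_complaint → reboot_node), but O(flag_complaint) is not derivable from the premises, so it does not yield O(reboot_node).
No other premise forces O(reboot_node). An ideal world satisfying every premise can still have ¬reboot_node true, so F(¬reboot_node) is not derivable.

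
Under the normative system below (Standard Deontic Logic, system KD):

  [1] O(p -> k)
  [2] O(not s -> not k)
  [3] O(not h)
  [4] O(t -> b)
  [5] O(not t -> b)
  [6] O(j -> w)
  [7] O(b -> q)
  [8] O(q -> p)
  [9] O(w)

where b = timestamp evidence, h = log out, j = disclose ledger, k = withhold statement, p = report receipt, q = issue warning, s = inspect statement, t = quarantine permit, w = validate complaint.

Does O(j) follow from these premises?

Premise 6 is O(j -> w); even if O(w) held, inferring O(j) would be affirming the consequent — invalid.
No other premise forces O(j). An ideal world satisfying every premise can still have j false, so O(j) is not derivable.

No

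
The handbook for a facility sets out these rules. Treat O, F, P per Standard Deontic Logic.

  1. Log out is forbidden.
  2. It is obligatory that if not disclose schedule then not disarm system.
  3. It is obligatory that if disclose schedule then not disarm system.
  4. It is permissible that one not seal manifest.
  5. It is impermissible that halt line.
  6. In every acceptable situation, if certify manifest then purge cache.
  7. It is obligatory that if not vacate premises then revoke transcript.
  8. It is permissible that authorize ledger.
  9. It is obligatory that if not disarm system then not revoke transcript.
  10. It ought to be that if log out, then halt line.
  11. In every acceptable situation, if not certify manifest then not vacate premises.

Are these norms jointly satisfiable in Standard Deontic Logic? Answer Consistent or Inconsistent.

Premise 10 is O(log_out → halt_line), but O(log_out) is not derivable from the premises, so it does not yield O(halt_line).
So O(halt_line) is not derivable, and the apparent clash with O(¬halt_line) does not arise.
A world satisfying every obligation exists (e.g. authorize_ledger=false, certify_manifest=true, disarm_system=false, disclose_schedule=false, halt_line=false, log_out=false, purge_cache=true, revoke_transcript=false, seal_manifest=false, vacate_premises=true); no atom is both obligatory and forbidden, so the set is consistent.

Consistent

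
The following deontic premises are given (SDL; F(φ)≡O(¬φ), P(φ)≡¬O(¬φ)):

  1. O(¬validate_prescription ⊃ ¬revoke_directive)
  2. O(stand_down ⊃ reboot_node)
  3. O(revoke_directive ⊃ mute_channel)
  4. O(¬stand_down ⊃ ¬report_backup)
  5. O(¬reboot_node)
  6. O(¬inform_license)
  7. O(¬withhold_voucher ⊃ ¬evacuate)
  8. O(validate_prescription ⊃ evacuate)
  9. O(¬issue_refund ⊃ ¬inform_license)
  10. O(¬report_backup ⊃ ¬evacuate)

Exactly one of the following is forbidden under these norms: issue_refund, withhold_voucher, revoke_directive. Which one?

From premise 5 we have O(¬reboot_node).
Premise 2 is O(stand_down ⊃ reboot_node); contrapositively O(¬reboot_node ⊃ ¬stand_down). Since O(¬reboot_node) holds, K gives O(¬stand_down).
Applying K to premise 4 (O(¬stand_down ⊃ ¬report_backup)) and O(¬stand_down) yields O(¬report_backup).
From O(¬report_backup) and premise 10, O(¬report_backup ⊃ ¬evacuate), we obtain O(¬evacuate).
Premise 8, O(validate_prescription ⊃ evacuate), contraposes to O(¬evacuate ⊃ ¬validate_prescription); with O(¬evacuate) we get O(¬validate_prescription).
Applying K to premise 1 (O(¬validate_prescription ⊃ ¬revoke_directive)) and O(¬validate_prescription) yields O(¬revoke_directive).
So O(¬revoke_directive) holds, i.e. revoke_directive is forbidden. None of the other listed options is forbidden under the premises.

revoke_directive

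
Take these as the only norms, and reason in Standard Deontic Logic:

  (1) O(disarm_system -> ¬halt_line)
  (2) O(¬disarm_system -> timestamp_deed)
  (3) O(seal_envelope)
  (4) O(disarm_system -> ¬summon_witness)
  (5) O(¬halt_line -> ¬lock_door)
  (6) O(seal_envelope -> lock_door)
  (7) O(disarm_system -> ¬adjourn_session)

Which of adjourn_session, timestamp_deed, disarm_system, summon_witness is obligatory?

From premise 3 we have O(seal_envelope).
Premise 6 is O(seal_envelope -> lock_door); since O(seal_envelope), deontic closure gives O(lock_door).
Premise 5, O(¬halt_line -> ¬lock_door), contraposes to O(lock_door -> halt_line); with O(lock_door) we get O(halt_line).
Premise 1 is O(disarm_system -> ¬halt_line); contrapositively O(halt_line -> ¬disarm_system). Since O(halt_line) holds, K gives O(¬disarm_system).
With premise 2, O(¬disarm_system -> timestamp_deed), the K-axiom yields O(timestamp_deed).
So O(timestamp_deed) holds — timestamp_deed is obligatory. None of the other listed options is made obligatory by any chain of premises.

timestamp_deed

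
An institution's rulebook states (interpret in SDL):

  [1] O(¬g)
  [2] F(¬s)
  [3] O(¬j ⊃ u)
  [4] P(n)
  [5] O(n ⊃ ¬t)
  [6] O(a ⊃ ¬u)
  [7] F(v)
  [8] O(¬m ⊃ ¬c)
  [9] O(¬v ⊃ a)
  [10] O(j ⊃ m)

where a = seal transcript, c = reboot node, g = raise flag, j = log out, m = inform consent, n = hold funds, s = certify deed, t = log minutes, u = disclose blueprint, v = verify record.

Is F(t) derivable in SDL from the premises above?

No

Premise 5 is O(n ⊃ ¬t), but O(n) is not derivable from the premises (the permission P(n) asserts only ¬O(¬n), not O(n)), so it does not yield O(¬t).
No other premise forces O(¬t). An ideal world satisfying every premise can still have t true, so F(t) is not derivable.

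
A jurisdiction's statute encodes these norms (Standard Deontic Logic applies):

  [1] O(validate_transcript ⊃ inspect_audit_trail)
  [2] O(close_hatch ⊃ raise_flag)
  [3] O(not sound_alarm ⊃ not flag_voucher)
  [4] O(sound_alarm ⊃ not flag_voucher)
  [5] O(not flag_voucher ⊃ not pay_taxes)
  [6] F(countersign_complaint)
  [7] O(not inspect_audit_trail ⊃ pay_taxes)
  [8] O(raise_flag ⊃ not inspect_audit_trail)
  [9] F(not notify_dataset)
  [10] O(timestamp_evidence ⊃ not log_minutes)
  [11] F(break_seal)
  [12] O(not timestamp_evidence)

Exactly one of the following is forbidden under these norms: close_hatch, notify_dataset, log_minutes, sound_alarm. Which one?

close_hatch

By case analysis on sound_alarm: premise 4 gives O(sound_alarm ⊃ not flag_voucher) and premise 3 gives O(not sound_alarm ⊃ not flag_voucher), so O(not flag_voucher) either way.
With premise 5, O(not flag_voucher ⊃ not pay_taxes), the K-axiom yields O(not pay_taxes).
The contrapositive of premise 7 (O(not inspect_audit_trail ⊃ pay_taxes)) is O(not pay_taxes ⊃ inspect_audit_trail), and O(not pay_taxes) is already established, so O(inspect_audit_trail).
Premise 8 is O(raise_flag ⊃ not inspect_audit_trail); contrapositively O(inspect_audit_trail ⊃ not raise_flag). Since O(inspect_audit_trail) holds, K gives O(not raise_flag).
Premise 2, O(close_hatch ⊃ raise_flag), contraposes to O(not raise_flag ⊃ not close_hatch); with O(not raise_flag) we get O(not close_hatch).
So O(not close_hatch) holds, i.e. close_hatch is forbidden. None of the other listed options is forbidden under the premises.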